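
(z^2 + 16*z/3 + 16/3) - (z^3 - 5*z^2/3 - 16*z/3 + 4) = -z^3 + 8*z^2/3 + 32*z/3 + 4/3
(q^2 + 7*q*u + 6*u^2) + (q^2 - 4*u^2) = 2*q^2 + 7*q*u + 2*u^2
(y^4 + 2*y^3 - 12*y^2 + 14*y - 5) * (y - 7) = y^5 - 5*y^4 - 26*y^3 + 98*y^2 - 103*y + 35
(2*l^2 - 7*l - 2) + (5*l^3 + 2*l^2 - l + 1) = 5*l^3 + 4*l^2 - 8*l - 1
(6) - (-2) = 8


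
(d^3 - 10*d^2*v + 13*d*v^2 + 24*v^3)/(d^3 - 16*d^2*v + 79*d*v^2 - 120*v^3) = (-d - v)/(-d + 5*v)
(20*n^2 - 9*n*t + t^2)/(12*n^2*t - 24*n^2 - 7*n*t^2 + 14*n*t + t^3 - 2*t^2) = (-5*n + t)/(-3*n*t + 6*n + t^2 - 2*t)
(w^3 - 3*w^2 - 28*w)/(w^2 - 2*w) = (w^2 - 3*w - 28)/(w - 2)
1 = 1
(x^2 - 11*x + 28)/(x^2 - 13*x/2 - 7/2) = 2*(x - 4)/(2*x + 1)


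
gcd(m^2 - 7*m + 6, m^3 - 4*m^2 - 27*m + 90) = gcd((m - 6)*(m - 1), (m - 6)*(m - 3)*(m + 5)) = m - 6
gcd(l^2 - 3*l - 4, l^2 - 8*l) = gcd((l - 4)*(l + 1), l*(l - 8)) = 1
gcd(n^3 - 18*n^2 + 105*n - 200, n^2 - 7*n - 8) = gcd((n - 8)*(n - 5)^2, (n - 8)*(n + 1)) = n - 8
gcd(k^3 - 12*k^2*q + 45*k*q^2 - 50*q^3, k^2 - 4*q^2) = -k + 2*q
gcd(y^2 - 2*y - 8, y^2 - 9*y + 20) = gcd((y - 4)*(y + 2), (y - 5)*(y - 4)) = y - 4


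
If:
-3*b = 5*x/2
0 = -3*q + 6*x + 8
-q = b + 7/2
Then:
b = 185/42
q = -166/21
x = -37/7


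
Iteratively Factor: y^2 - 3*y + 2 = (y - 2)*(y - 1)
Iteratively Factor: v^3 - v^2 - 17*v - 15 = (v + 3)*(v^2 - 4*v - 5) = (v + 1)*(v + 3)*(v - 5)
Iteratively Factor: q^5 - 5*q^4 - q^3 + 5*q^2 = (q + 1)*(q^4 - 6*q^3 + 5*q^2) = q*(q + 1)*(q^3 - 6*q^2 + 5*q) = q*(q - 1)*(q + 1)*(q^2 - 5*q) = q^2*(q - 1)*(q + 1)*(q - 5)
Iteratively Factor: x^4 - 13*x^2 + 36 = (x - 2)*(x^3 + 2*x^2 - 9*x - 18) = (x - 2)*(x + 2)*(x^2 - 9) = (x - 3)*(x - 2)*(x + 2)*(x + 3)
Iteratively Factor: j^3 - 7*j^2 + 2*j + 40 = (j + 2)*(j^2 - 9*j + 20) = (j - 5)*(j + 2)*(j - 4)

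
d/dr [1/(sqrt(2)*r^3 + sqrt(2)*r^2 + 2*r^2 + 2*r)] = (-3*sqrt(2)*r^2 - 4*r - 2*sqrt(2)*r - 2)/(r^2*(sqrt(2)*r^2 + sqrt(2)*r + 2*r + 2)^2)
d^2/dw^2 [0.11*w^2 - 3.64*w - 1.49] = 0.220000000000000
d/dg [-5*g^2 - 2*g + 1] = -10*g - 2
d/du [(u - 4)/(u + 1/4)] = 68/(4*u + 1)^2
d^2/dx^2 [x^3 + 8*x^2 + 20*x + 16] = 6*x + 16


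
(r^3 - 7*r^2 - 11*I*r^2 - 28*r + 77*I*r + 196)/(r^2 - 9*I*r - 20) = (r^2 - 7*r*(1 + I) + 49*I)/(r - 5*I)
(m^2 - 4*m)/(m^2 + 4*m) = (m - 4)/(m + 4)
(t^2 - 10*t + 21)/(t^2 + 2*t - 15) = (t - 7)/(t + 5)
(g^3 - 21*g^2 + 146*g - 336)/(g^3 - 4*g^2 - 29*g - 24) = (g^2 - 13*g + 42)/(g^2 + 4*g + 3)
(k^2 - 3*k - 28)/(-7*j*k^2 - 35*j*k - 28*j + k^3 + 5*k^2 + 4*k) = (7 - k)/(7*j*k + 7*j - k^2 - k)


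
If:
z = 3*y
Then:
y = z/3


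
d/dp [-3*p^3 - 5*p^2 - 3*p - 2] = -9*p^2 - 10*p - 3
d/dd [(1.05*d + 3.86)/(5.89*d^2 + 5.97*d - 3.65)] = (6.1845*d^2 + 6.2685*d - (1.05*d + 3.86)*(11.78*d + 5.97) - 3.8325)/(5.89*d^2 + 5.97*d - 3.65)^2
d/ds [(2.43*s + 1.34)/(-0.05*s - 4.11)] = (-0.496015*s - 40.772433)/(0.05*s + 4.11)^3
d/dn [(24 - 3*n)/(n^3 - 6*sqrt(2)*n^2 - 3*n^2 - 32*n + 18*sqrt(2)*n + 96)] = 3*(-n^3 + 3*n^2 + 6*sqrt(2)*n^2 - 18*sqrt(2)*n + 32*n - (n - 8)*(-3*n^2 + 6*n + 12*sqrt(2)*n - 18*sqrt(2) + 32) - 96)/(n^3 - 6*sqrt(2)*n^2 - 3*n^2 - 32*n + 18*sqrt(2)*n + 96)^2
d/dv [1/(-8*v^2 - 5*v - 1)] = (16*v + 5)/(8*v^2 + 5*v + 1)^2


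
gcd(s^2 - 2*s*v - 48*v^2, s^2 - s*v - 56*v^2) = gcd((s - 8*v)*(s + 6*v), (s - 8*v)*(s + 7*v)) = s - 8*v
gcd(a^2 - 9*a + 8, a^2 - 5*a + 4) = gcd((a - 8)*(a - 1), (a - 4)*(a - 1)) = a - 1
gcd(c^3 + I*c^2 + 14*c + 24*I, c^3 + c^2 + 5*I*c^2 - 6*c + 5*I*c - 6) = c^2 + 5*I*c - 6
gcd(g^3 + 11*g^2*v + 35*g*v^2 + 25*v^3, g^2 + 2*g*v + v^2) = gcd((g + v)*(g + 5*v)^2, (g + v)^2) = g + v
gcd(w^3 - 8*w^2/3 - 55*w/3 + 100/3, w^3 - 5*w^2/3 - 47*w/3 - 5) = w - 5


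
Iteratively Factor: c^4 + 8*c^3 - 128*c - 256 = (c + 4)*(c^3 + 4*c^2 - 16*c - 64) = (c + 4)^2*(c^2 - 16) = (c - 4)*(c + 4)^2*(c + 4)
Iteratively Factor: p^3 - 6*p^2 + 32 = (p + 2)*(p^2 - 8*p + 16) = (p - 4)*(p + 2)*(p - 4)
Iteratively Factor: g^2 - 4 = (g - 2)*(g + 2)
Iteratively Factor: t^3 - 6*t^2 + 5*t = (t)*(t^2 - 6*t + 5) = t*(t - 5)*(t - 1)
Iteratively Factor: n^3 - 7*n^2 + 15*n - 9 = (n - 1)*(n^2 - 6*n + 9) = (n - 3)*(n - 1)*(n - 3)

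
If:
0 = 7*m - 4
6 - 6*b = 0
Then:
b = 1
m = 4/7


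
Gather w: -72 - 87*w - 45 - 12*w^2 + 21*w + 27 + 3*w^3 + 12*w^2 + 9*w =3*w^3 - 57*w - 90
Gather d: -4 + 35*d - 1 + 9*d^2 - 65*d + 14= 9*d^2 - 30*d + 9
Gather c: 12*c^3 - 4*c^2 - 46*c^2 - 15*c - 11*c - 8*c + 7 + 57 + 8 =12*c^3 - 50*c^2 - 34*c + 72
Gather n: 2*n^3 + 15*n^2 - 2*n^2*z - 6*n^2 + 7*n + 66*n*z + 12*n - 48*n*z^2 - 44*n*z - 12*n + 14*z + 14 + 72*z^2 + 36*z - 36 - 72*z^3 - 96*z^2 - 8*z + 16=2*n^3 + n^2*(9 - 2*z) + n*(-48*z^2 + 22*z + 7) - 72*z^3 - 24*z^2 + 42*z - 6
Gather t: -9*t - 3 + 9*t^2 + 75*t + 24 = 9*t^2 + 66*t + 21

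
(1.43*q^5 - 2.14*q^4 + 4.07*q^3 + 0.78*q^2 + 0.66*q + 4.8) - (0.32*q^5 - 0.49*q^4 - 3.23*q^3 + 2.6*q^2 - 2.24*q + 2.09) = 1.11*q^5 - 1.65*q^4 + 7.3*q^3 - 1.82*q^2 + 2.9*q + 2.71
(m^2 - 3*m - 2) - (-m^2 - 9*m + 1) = 2*m^2 + 6*m - 3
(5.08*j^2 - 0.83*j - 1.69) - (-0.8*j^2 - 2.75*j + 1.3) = 5.88*j^2 + 1.92*j - 2.99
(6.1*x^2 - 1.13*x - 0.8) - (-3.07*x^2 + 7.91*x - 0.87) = 9.17*x^2 - 9.04*x + 0.07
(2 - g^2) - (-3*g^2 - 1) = 2*g^2 + 3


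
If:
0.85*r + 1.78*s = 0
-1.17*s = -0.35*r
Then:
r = 0.00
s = 0.00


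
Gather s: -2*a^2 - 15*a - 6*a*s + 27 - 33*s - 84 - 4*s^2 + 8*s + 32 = -2*a^2 - 15*a - 4*s^2 + s*(-6*a - 25) - 25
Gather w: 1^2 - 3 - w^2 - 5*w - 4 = -w^2 - 5*w - 6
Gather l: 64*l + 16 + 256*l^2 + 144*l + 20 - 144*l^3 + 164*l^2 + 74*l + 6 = -144*l^3 + 420*l^2 + 282*l + 42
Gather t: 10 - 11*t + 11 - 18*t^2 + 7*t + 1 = -18*t^2 - 4*t + 22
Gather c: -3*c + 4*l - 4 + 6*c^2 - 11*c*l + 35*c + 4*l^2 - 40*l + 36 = 6*c^2 + c*(32 - 11*l) + 4*l^2 - 36*l + 32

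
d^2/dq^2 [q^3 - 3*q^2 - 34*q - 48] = 6*q - 6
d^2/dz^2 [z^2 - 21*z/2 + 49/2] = 2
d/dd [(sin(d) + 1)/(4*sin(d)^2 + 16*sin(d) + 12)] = -cos(d)/(4*(sin(d) + 3)^2)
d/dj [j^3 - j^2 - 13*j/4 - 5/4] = 3*j^2 - 2*j - 13/4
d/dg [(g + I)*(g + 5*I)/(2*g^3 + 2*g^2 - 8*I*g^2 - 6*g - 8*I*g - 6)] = (-g^4 - 12*I*g^3 + g^2*(-12 - 10*I) + g*(4 - 40*I) - 15 - 38*I)/(2*g^6 + g^5*(4 - 16*I) + g^4*(-42 - 32*I) + g^3*(-88 + 32*I) + g^2*(-26 + 96*I) + g*(36 + 48*I) + 18)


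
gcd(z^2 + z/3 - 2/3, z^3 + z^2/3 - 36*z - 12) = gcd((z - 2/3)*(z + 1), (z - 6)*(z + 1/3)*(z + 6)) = 1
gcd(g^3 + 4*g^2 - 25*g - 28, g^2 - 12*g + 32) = g - 4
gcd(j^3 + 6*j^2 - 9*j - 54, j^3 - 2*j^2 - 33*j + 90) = j^2 + 3*j - 18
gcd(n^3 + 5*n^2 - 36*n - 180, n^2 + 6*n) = n + 6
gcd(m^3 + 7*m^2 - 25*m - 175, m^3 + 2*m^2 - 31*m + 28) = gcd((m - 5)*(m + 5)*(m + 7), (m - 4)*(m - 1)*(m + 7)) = m + 7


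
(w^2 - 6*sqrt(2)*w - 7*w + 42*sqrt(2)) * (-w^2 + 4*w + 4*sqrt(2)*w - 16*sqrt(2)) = -w^4 + 11*w^3 + 10*sqrt(2)*w^3 - 110*sqrt(2)*w^2 - 76*w^2 + 280*sqrt(2)*w + 528*w - 1344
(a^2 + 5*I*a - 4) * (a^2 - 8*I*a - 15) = a^4 - 3*I*a^3 + 21*a^2 - 43*I*a + 60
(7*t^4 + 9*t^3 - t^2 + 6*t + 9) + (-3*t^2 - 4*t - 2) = 7*t^4 + 9*t^3 - 4*t^2 + 2*t + 7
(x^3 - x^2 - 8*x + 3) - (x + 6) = x^3 - x^2 - 9*x - 3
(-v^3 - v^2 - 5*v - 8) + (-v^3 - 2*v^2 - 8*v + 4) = -2*v^3 - 3*v^2 - 13*v - 4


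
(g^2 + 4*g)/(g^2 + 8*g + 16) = g/(g + 4)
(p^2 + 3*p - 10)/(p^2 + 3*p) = (p^2 + 3*p - 10)/(p*(p + 3))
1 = 1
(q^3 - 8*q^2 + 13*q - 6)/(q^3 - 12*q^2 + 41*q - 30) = (q - 1)/(q - 5)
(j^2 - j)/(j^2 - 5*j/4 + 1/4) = 4*j/(4*j - 1)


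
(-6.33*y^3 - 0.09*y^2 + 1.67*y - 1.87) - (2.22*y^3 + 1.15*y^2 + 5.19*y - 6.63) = -8.55*y^3 - 1.24*y^2 - 3.52*y + 4.76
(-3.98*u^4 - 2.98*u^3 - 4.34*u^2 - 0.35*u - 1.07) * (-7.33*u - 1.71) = 29.1734*u^5 + 28.6492*u^4 + 36.908*u^3 + 9.9869*u^2 + 8.4416*u + 1.8297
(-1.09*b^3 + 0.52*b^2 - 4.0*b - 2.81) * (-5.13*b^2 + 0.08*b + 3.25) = 5.5917*b^5 - 2.7548*b^4 + 17.0191*b^3 + 15.7853*b^2 - 13.2248*b - 9.1325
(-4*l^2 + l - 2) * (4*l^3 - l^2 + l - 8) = -16*l^5 + 8*l^4 - 13*l^3 + 35*l^2 - 10*l + 16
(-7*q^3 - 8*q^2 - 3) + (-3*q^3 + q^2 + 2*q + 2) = -10*q^3 - 7*q^2 + 2*q - 1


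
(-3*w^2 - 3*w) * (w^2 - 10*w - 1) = -3*w^4 + 27*w^3 + 33*w^2 + 3*w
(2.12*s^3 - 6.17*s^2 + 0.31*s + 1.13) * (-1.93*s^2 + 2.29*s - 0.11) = -4.0916*s^5 + 16.7629*s^4 - 14.9608*s^3 - 0.7923*s^2 + 2.5536*s - 0.1243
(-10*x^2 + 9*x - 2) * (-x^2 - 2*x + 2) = 10*x^4 + 11*x^3 - 36*x^2 + 22*x - 4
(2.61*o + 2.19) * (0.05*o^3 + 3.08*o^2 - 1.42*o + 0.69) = 0.1305*o^4 + 8.1483*o^3 + 3.039*o^2 - 1.3089*o + 1.5111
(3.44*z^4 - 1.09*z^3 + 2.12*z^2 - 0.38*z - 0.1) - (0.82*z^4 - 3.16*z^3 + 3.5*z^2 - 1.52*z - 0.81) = 2.62*z^4 + 2.07*z^3 - 1.38*z^2 + 1.14*z + 0.71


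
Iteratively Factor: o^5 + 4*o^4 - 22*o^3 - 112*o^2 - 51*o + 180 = (o + 4)*(o^4 - 22*o^2 - 24*o + 45) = (o + 3)*(o + 4)*(o^3 - 3*o^2 - 13*o + 15) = (o - 1)*(o + 3)*(o + 4)*(o^2 - 2*o - 15) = (o - 5)*(o - 1)*(o + 3)*(o + 4)*(o + 3)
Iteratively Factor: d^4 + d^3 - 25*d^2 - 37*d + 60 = (d + 3)*(d^3 - 2*d^2 - 19*d + 20) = (d + 3)*(d + 4)*(d^2 - 6*d + 5) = (d - 5)*(d + 3)*(d + 4)*(d - 1)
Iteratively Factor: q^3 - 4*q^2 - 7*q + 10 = (q + 2)*(q^2 - 6*q + 5) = (q - 5)*(q + 2)*(q - 1)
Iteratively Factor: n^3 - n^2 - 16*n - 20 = (n + 2)*(n^2 - 3*n - 10) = (n + 2)^2*(n - 5)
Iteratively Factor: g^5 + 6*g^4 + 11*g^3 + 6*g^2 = (g + 1)*(g^4 + 5*g^3 + 6*g^2) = (g + 1)*(g + 2)*(g^3 + 3*g^2) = g*(g + 1)*(g + 2)*(g^2 + 3*g) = g^2*(g + 1)*(g + 2)*(g + 3)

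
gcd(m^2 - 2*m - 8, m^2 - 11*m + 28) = m - 4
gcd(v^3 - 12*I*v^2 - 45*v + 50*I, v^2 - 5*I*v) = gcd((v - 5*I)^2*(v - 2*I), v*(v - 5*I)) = v - 5*I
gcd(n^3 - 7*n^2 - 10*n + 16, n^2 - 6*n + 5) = n - 1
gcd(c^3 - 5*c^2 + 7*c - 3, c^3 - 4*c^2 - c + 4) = c - 1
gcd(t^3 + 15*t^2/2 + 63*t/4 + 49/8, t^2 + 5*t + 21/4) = t + 7/2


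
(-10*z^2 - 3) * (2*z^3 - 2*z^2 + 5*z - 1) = -20*z^5 + 20*z^4 - 56*z^3 + 16*z^2 - 15*z + 3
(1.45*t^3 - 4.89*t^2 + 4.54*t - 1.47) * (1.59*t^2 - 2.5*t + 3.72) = 2.3055*t^5 - 11.4001*t^4 + 24.8376*t^3 - 31.8781*t^2 + 20.5638*t - 5.4684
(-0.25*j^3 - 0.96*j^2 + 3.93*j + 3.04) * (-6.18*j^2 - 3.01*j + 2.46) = 1.545*j^5 + 6.6853*j^4 - 22.0128*j^3 - 32.9781*j^2 + 0.5174*j + 7.4784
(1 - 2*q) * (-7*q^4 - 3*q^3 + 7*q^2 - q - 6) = 14*q^5 - q^4 - 17*q^3 + 9*q^2 + 11*q - 6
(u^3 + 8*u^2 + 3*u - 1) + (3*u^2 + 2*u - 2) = u^3 + 11*u^2 + 5*u - 3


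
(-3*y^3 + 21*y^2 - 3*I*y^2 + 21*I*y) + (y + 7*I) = -3*y^3 + 21*y^2 - 3*I*y^2 + y + 21*I*y + 7*I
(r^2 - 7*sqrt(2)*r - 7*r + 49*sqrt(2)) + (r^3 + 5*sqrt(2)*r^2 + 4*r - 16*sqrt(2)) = r^3 + r^2 + 5*sqrt(2)*r^2 - 7*sqrt(2)*r - 3*r + 33*sqrt(2)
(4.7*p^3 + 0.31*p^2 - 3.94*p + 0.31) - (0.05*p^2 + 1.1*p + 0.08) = 4.7*p^3 + 0.26*p^2 - 5.04*p + 0.23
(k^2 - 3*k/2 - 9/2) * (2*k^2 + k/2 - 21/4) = 2*k^4 - 5*k^3/2 - 15*k^2 + 45*k/8 + 189/8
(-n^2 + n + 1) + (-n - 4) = -n^2 - 3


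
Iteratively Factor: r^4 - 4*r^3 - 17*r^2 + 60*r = (r)*(r^3 - 4*r^2 - 17*r + 60) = r*(r + 4)*(r^2 - 8*r + 15) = r*(r - 5)*(r + 4)*(r - 3)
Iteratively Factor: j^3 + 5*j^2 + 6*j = (j)*(j^2 + 5*j + 6) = j*(j + 3)*(j + 2)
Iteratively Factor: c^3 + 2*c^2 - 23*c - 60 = (c + 4)*(c^2 - 2*c - 15) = (c + 3)*(c + 4)*(c - 5)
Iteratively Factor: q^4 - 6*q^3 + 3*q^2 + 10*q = (q)*(q^3 - 6*q^2 + 3*q + 10) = q*(q + 1)*(q^2 - 7*q + 10) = q*(q - 5)*(q + 1)*(q - 2)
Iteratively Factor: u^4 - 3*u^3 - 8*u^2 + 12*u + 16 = (u - 4)*(u^3 + u^2 - 4*u - 4) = (u - 4)*(u - 2)*(u^2 + 3*u + 2) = (u - 4)*(u - 2)*(u + 1)*(u + 2)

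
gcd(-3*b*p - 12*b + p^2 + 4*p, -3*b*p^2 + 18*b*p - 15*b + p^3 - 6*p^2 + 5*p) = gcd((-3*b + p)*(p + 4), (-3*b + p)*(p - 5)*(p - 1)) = -3*b + p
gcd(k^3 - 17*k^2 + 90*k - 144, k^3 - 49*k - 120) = k - 8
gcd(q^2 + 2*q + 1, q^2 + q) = q + 1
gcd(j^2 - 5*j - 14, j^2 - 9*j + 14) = j - 7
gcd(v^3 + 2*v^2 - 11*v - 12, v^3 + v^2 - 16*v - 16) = v^2 + 5*v + 4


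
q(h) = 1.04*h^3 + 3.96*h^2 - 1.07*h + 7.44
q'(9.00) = 322.93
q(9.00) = 1076.73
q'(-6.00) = 63.73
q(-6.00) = -68.22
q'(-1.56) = -5.83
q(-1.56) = 14.80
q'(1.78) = 22.91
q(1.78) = 23.95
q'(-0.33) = -3.34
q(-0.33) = 8.19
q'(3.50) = 64.87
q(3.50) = 96.80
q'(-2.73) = 0.56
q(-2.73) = 18.71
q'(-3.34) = 7.28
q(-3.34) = 16.44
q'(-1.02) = -5.90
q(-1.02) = 11.55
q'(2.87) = 47.36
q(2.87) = 61.57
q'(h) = 3.12*h^2 + 7.92*h - 1.07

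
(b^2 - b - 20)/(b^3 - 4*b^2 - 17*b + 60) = 1/(b - 3)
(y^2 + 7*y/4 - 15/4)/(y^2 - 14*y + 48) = (4*y^2 + 7*y - 15)/(4*(y^2 - 14*y + 48))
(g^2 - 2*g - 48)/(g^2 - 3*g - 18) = (-g^2 + 2*g + 48)/(-g^2 + 3*g + 18)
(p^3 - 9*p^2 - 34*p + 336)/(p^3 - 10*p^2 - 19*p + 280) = (p + 6)/(p + 5)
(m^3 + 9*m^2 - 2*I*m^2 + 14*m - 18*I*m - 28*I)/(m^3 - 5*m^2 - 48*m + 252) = (m^2 + 2*m*(1 - I) - 4*I)/(m^2 - 12*m + 36)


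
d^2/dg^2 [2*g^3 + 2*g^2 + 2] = 12*g + 4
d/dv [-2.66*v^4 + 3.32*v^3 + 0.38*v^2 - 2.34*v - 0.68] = -10.64*v^3 + 9.96*v^2 + 0.76*v - 2.34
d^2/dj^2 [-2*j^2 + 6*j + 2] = -4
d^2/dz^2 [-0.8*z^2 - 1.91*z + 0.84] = -1.60000000000000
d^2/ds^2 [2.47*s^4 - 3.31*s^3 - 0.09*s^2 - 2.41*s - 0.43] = 29.64*s^2 - 19.86*s - 0.18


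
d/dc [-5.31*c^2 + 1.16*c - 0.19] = 1.16 - 10.62*c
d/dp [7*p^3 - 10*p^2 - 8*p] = 21*p^2 - 20*p - 8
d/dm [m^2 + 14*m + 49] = 2*m + 14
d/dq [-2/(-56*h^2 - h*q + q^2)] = 2*(-h + 2*q)/(56*h^2 + h*q - q^2)^2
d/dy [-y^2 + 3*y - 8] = 3 - 2*y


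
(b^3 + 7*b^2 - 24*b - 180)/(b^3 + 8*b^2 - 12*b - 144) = (b - 5)/(b - 4)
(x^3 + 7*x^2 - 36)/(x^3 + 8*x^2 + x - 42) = (x + 6)/(x + 7)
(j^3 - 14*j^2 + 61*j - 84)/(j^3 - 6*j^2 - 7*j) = (j^2 - 7*j + 12)/(j*(j + 1))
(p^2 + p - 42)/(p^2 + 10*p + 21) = (p - 6)/(p + 3)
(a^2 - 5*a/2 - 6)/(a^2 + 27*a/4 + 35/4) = 2*(2*a^2 - 5*a - 12)/(4*a^2 + 27*a + 35)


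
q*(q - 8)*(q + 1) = q^3 - 7*q^2 - 8*q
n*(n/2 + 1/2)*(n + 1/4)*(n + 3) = n^4/2 + 17*n^3/8 + 2*n^2 + 3*n/8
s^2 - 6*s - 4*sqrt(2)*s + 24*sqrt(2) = (s - 6)*(s - 4*sqrt(2))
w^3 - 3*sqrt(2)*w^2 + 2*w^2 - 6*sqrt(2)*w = w*(w + 2)*(w - 3*sqrt(2))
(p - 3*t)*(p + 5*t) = p^2 + 2*p*t - 15*t^2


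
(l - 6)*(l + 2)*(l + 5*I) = l^3 - 4*l^2 + 5*I*l^2 - 12*l - 20*I*l - 60*I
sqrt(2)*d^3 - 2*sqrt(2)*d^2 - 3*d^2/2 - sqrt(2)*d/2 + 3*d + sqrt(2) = (d - 2)*(d - sqrt(2))*(sqrt(2)*d + 1/2)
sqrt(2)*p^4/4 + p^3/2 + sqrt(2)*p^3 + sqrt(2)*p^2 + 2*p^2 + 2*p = p*(p/2 + 1)*(p + 2)*(sqrt(2)*p/2 + 1)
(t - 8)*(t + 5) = t^2 - 3*t - 40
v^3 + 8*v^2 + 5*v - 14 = (v - 1)*(v + 2)*(v + 7)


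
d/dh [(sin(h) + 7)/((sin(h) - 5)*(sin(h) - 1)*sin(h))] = (-2*sin(h)^3 - 15*sin(h)^2 + 84*sin(h) - 35)*cos(h)/((sin(h) - 5)^2*(sin(h) - 1)^2*sin(h)^2)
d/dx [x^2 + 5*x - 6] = 2*x + 5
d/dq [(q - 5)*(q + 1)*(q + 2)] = 3*q^2 - 4*q - 13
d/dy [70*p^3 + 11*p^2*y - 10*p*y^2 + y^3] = 11*p^2 - 20*p*y + 3*y^2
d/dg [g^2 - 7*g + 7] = 2*g - 7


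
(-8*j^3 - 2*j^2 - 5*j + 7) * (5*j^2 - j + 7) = -40*j^5 - 2*j^4 - 79*j^3 + 26*j^2 - 42*j + 49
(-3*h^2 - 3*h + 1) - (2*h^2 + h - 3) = -5*h^2 - 4*h + 4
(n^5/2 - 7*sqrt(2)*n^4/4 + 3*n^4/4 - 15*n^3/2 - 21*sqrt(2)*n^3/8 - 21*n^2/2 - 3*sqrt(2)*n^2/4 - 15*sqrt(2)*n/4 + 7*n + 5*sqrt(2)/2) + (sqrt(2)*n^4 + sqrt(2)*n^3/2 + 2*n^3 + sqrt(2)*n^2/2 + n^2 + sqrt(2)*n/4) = n^5/2 - 3*sqrt(2)*n^4/4 + 3*n^4/4 - 11*n^3/2 - 17*sqrt(2)*n^3/8 - 19*n^2/2 - sqrt(2)*n^2/4 - 7*sqrt(2)*n/2 + 7*n + 5*sqrt(2)/2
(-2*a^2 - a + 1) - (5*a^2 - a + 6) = -7*a^2 - 5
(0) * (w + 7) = 0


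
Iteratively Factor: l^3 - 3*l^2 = (l)*(l^2 - 3*l) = l^2*(l - 3)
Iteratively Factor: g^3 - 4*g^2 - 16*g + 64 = (g + 4)*(g^2 - 8*g + 16) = (g - 4)*(g + 4)*(g - 4)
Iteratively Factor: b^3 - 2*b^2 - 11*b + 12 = (b - 1)*(b^2 - b - 12) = (b - 4)*(b - 1)*(b + 3)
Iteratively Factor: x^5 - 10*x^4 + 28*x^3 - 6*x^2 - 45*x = (x - 5)*(x^4 - 5*x^3 + 3*x^2 + 9*x) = x*(x - 5)*(x^3 - 5*x^2 + 3*x + 9) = x*(x - 5)*(x + 1)*(x^2 - 6*x + 9) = x*(x - 5)*(x - 3)*(x + 1)*(x - 3)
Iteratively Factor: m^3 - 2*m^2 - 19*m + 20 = (m - 5)*(m^2 + 3*m - 4) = (m - 5)*(m + 4)*(m - 1)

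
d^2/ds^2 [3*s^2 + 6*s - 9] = 6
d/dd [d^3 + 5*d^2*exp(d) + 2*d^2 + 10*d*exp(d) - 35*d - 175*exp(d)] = 5*d^2*exp(d) + 3*d^2 + 20*d*exp(d) + 4*d - 165*exp(d) - 35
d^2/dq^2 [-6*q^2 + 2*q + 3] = -12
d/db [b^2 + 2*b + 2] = 2*b + 2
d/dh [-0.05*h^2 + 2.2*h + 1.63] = 2.2 - 0.1*h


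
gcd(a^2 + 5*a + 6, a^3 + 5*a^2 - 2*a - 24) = a + 3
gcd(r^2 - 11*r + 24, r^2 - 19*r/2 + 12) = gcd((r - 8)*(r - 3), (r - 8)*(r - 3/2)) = r - 8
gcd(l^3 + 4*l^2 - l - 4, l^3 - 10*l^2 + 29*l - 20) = l - 1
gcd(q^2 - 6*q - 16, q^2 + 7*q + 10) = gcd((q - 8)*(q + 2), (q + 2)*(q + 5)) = q + 2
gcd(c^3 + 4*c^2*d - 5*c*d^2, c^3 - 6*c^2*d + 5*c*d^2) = c^2 - c*d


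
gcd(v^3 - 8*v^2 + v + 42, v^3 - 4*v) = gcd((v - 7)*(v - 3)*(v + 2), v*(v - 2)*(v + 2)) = v + 2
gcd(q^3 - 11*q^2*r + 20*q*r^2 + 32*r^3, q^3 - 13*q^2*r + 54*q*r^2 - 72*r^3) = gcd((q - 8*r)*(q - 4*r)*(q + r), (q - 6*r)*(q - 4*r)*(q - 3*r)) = q - 4*r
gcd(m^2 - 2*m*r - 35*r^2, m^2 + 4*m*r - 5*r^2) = m + 5*r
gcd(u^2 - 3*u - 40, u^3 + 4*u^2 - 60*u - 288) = u - 8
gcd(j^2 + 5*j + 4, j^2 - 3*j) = 1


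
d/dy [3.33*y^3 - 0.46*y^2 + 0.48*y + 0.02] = 9.99*y^2 - 0.92*y + 0.48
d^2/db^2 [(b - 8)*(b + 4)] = 2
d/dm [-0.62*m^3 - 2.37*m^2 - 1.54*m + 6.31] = -1.86*m^2 - 4.74*m - 1.54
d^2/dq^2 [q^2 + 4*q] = 2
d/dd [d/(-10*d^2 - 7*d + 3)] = (10*d^2 + 3)/(100*d^4 + 140*d^3 - 11*d^2 - 42*d + 9)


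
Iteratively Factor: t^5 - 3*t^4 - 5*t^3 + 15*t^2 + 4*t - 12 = (t + 2)*(t^4 - 5*t^3 + 5*t^2 + 5*t - 6) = (t - 2)*(t + 2)*(t^3 - 3*t^2 - t + 3) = (t - 2)*(t - 1)*(t + 2)*(t^2 - 2*t - 3) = (t - 2)*(t - 1)*(t + 1)*(t + 2)*(t - 3)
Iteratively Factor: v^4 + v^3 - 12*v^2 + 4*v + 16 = (v + 1)*(v^3 - 12*v + 16) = (v - 2)*(v + 1)*(v^2 + 2*v - 8) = (v - 2)*(v + 1)*(v + 4)*(v - 2)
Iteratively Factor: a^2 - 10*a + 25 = (a - 5)*(a - 5)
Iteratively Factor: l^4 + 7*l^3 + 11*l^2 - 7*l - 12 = (l - 1)*(l^3 + 8*l^2 + 19*l + 12) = (l - 1)*(l + 4)*(l^2 + 4*l + 3) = (l - 1)*(l + 3)*(l + 4)*(l + 1)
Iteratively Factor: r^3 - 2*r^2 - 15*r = (r)*(r^2 - 2*r - 15) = r*(r + 3)*(r - 5)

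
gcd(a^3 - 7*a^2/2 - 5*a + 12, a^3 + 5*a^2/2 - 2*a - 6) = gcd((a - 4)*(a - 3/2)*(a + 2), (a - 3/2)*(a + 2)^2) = a^2 + a/2 - 3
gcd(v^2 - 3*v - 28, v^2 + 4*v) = v + 4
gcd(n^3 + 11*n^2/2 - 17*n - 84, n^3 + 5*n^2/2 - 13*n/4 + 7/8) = n + 7/2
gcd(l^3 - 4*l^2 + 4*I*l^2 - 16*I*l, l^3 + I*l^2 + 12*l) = l^2 + 4*I*l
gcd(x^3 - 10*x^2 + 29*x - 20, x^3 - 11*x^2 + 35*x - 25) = x^2 - 6*x + 5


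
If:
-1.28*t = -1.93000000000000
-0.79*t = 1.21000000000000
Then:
No Solution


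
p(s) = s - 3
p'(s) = 1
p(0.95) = -2.05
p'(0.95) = 1.00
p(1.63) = -1.37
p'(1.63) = 1.00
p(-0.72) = -3.72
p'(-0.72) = 1.00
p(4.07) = 1.07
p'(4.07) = 1.00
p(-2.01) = -5.01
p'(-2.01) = 1.00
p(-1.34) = -4.34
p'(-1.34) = 1.00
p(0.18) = -2.82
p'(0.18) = 1.00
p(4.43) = 1.43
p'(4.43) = 1.00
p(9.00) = 6.00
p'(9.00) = 1.00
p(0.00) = -3.00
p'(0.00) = 1.00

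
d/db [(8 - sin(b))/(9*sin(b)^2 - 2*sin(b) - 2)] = 9*(sin(b)^2 - 16*sin(b) + 2)*cos(b)/(9*sin(b)^2 - 2*sin(b) - 2)^2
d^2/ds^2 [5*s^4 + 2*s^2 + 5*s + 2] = 60*s^2 + 4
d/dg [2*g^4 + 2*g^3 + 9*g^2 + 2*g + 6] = 8*g^3 + 6*g^2 + 18*g + 2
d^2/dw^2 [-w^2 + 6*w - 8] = -2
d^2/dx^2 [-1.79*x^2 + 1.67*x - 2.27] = -3.58000000000000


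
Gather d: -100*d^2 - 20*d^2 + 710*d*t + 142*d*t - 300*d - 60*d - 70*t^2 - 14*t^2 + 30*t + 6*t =-120*d^2 + d*(852*t - 360) - 84*t^2 + 36*t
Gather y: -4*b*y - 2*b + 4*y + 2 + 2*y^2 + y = -2*b + 2*y^2 + y*(5 - 4*b) + 2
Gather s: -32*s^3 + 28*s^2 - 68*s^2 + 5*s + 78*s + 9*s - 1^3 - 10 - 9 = -32*s^3 - 40*s^2 + 92*s - 20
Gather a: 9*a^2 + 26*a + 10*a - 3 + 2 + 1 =9*a^2 + 36*a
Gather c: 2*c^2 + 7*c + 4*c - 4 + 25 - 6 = 2*c^2 + 11*c + 15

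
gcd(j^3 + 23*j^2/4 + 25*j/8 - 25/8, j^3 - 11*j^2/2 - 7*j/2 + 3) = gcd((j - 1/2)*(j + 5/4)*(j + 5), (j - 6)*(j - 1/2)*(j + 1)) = j - 1/2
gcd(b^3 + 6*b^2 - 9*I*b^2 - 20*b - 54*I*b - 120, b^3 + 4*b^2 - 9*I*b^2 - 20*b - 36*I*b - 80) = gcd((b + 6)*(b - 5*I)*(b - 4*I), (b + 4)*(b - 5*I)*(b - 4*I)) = b^2 - 9*I*b - 20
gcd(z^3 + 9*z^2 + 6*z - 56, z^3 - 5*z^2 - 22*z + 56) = z^2 + 2*z - 8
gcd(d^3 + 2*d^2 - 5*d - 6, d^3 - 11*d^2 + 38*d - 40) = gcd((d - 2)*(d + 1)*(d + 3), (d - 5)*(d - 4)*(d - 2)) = d - 2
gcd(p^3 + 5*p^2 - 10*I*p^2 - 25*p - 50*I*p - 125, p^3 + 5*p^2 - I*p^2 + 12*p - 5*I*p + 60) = p + 5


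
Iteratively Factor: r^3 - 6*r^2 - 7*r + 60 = (r - 4)*(r^2 - 2*r - 15) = (r - 4)*(r + 3)*(r - 5)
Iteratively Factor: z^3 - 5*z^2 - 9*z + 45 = (z - 5)*(z^2 - 9) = (z - 5)*(z + 3)*(z - 3)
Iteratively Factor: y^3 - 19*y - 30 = (y + 2)*(y^2 - 2*y - 15) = (y - 5)*(y + 2)*(y + 3)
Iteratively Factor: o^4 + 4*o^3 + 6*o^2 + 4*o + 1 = (o + 1)*(o^3 + 3*o^2 + 3*o + 1) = (o + 1)^2*(o^2 + 2*o + 1) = (o + 1)^3*(o + 1)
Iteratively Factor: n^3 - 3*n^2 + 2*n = (n)*(n^2 - 3*n + 2) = n*(n - 1)*(n - 2)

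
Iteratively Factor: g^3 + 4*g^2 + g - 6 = (g + 2)*(g^2 + 2*g - 3) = (g + 2)*(g + 3)*(g - 1)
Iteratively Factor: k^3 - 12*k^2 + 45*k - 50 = (k - 5)*(k^2 - 7*k + 10) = (k - 5)^2*(k - 2)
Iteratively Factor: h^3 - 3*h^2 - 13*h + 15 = (h - 1)*(h^2 - 2*h - 15) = (h - 5)*(h - 1)*(h + 3)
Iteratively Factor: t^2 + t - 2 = (t - 1)*(t + 2)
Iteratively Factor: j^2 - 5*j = (j - 5)*(j)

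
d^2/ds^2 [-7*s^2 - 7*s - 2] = -14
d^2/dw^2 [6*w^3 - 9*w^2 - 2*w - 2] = 36*w - 18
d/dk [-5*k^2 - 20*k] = -10*k - 20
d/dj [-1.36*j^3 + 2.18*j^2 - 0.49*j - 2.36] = -4.08*j^2 + 4.36*j - 0.49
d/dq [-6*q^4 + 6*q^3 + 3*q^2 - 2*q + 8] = -24*q^3 + 18*q^2 + 6*q - 2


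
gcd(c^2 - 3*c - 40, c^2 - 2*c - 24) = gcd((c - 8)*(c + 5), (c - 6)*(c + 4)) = 1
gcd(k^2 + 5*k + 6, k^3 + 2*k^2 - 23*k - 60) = k + 3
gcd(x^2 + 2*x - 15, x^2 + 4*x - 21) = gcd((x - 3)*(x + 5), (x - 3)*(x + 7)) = x - 3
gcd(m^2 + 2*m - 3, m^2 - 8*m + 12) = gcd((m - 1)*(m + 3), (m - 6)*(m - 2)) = 1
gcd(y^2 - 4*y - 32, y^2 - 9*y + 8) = y - 8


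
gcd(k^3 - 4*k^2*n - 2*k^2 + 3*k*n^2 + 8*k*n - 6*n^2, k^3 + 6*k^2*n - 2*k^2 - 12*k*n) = k - 2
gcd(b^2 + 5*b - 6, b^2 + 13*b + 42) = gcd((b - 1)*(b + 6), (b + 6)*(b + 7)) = b + 6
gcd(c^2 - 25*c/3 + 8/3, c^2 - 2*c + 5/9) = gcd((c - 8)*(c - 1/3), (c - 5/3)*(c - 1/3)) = c - 1/3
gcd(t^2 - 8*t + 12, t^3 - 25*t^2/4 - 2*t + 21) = t^2 - 8*t + 12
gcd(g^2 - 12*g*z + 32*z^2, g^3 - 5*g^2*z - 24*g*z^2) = -g + 8*z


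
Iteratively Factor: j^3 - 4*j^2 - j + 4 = (j - 4)*(j^2 - 1) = (j - 4)*(j - 1)*(j + 1)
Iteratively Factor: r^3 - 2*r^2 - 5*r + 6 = (r - 1)*(r^2 - r - 6) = (r - 3)*(r - 1)*(r + 2)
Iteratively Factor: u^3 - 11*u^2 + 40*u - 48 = (u - 4)*(u^2 - 7*u + 12) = (u - 4)^2*(u - 3)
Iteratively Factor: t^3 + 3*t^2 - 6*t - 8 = (t - 2)*(t^2 + 5*t + 4) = (t - 2)*(t + 4)*(t + 1)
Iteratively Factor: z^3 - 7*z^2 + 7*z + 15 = (z + 1)*(z^2 - 8*z + 15) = (z - 5)*(z + 1)*(z - 3)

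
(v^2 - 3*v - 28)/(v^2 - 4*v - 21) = (v + 4)/(v + 3)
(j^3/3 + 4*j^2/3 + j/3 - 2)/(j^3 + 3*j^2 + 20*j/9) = 3*(j^3 + 4*j^2 + j - 6)/(j*(9*j^2 + 27*j + 20))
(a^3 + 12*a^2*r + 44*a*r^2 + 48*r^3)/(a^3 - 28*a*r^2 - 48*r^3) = (-a - 6*r)/(-a + 6*r)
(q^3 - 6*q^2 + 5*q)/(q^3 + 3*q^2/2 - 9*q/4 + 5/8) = 8*q*(q^2 - 6*q + 5)/(8*q^3 + 12*q^2 - 18*q + 5)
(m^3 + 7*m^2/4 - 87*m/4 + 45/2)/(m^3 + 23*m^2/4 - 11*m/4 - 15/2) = (m - 3)/(m + 1)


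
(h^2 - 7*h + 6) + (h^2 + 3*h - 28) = 2*h^2 - 4*h - 22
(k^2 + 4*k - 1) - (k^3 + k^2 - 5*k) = -k^3 + 9*k - 1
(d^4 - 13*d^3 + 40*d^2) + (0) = d^4 - 13*d^3 + 40*d^2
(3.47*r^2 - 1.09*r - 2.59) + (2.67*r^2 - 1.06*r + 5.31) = 6.14*r^2 - 2.15*r + 2.72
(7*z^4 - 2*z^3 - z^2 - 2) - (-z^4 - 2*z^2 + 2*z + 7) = 8*z^4 - 2*z^3 + z^2 - 2*z - 9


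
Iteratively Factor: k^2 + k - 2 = (k + 2)*(k - 1)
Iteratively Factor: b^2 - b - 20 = (b - 5)*(b + 4)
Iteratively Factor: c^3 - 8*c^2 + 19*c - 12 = (c - 3)*(c^2 - 5*c + 4) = (c - 4)*(c - 3)*(c - 1)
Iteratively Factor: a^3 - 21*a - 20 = (a + 4)*(a^2 - 4*a - 5) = (a + 1)*(a + 4)*(a - 5)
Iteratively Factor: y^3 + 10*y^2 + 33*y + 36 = (y + 3)*(y^2 + 7*y + 12) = (y + 3)*(y + 4)*(y + 3)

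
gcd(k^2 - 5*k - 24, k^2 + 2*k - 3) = k + 3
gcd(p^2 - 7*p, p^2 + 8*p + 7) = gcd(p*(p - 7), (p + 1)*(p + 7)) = 1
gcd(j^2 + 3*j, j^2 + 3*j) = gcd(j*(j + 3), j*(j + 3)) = j^2 + 3*j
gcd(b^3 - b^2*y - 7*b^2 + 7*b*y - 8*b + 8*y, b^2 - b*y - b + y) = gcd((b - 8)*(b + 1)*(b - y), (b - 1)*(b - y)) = -b + y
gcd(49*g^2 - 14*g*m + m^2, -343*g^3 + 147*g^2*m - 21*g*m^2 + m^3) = 49*g^2 - 14*g*m + m^2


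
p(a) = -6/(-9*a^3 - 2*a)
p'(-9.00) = 0.00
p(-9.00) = 0.00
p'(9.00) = 0.00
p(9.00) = 0.00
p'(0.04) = -1888.21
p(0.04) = 74.46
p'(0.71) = -4.35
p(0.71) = 1.29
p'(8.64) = -0.00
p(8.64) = 0.00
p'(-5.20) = -0.00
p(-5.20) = -0.00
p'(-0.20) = -82.95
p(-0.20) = -12.71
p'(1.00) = -1.44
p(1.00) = 0.55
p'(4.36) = -0.01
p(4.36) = 0.01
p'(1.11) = -1.00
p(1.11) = 0.41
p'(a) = -6*(27*a^2 + 2)/(-9*a^3 - 2*a)^2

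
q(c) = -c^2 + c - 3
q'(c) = 1 - 2*c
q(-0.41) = -3.58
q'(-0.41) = 1.82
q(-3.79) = -21.15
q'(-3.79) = 8.58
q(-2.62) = -12.48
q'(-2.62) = 6.24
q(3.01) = -9.05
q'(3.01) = -5.02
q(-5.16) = -34.79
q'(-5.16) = 11.32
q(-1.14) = -5.44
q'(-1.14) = 3.28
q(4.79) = -21.15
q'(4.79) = -8.58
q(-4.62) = -28.96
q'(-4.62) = 10.24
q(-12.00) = -159.00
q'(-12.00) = 25.00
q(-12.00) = -159.00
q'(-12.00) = 25.00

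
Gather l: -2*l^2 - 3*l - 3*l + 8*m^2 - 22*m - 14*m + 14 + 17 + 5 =-2*l^2 - 6*l + 8*m^2 - 36*m + 36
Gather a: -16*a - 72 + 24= -16*a - 48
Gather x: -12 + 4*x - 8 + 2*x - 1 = 6*x - 21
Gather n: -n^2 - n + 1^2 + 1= -n^2 - n + 2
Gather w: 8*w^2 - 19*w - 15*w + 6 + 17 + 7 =8*w^2 - 34*w + 30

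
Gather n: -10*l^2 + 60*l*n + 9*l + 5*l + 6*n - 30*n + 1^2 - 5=-10*l^2 + 14*l + n*(60*l - 24) - 4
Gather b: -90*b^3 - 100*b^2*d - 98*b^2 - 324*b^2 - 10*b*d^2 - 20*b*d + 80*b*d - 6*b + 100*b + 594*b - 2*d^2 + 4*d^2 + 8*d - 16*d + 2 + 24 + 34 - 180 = -90*b^3 + b^2*(-100*d - 422) + b*(-10*d^2 + 60*d + 688) + 2*d^2 - 8*d - 120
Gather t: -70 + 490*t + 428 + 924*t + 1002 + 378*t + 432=1792*t + 1792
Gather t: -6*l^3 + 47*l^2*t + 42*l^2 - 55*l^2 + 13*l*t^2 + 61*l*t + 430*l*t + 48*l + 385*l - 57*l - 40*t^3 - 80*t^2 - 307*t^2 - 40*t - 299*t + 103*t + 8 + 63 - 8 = -6*l^3 - 13*l^2 + 376*l - 40*t^3 + t^2*(13*l - 387) + t*(47*l^2 + 491*l - 236) + 63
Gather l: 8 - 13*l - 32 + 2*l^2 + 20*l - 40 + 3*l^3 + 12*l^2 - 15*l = 3*l^3 + 14*l^2 - 8*l - 64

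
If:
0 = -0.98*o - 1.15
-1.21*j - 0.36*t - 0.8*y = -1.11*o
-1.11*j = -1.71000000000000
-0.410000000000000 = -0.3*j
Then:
No Solution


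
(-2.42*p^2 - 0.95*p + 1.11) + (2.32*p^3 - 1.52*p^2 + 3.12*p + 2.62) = 2.32*p^3 - 3.94*p^2 + 2.17*p + 3.73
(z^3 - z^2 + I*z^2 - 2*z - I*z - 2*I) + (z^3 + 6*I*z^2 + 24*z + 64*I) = 2*z^3 - z^2 + 7*I*z^2 + 22*z - I*z + 62*I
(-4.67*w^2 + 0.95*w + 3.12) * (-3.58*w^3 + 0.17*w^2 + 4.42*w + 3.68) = 16.7186*w^5 - 4.1949*w^4 - 31.6495*w^3 - 12.4562*w^2 + 17.2864*w + 11.4816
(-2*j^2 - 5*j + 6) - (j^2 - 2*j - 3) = -3*j^2 - 3*j + 9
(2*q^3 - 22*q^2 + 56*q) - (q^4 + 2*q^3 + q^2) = -q^4 - 23*q^2 + 56*q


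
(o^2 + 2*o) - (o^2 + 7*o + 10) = -5*o - 10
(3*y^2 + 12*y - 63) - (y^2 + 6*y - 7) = 2*y^2 + 6*y - 56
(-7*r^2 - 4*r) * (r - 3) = -7*r^3 + 17*r^2 + 12*r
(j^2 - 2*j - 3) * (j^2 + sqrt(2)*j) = j^4 - 2*j^3 + sqrt(2)*j^3 - 3*j^2 - 2*sqrt(2)*j^2 - 3*sqrt(2)*j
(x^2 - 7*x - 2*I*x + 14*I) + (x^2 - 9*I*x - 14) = 2*x^2 - 7*x - 11*I*x - 14 + 14*I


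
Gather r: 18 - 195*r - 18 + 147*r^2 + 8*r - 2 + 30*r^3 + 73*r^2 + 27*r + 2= 30*r^3 + 220*r^2 - 160*r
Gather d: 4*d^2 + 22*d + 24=4*d^2 + 22*d + 24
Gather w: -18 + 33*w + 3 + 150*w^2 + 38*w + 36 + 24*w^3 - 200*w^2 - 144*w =24*w^3 - 50*w^2 - 73*w + 21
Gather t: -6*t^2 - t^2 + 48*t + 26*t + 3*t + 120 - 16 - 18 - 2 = -7*t^2 + 77*t + 84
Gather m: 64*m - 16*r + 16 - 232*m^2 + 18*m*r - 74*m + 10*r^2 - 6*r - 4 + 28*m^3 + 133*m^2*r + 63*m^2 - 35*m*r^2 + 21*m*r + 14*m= 28*m^3 + m^2*(133*r - 169) + m*(-35*r^2 + 39*r + 4) + 10*r^2 - 22*r + 12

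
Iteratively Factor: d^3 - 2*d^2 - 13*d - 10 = (d + 2)*(d^2 - 4*d - 5) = (d - 5)*(d + 2)*(d + 1)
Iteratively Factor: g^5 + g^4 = (g)*(g^4 + g^3) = g^2*(g^3 + g^2) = g^2*(g + 1)*(g^2) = g^3*(g + 1)*(g)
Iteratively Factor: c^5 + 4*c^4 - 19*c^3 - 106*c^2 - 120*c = (c + 4)*(c^4 - 19*c^2 - 30*c) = (c + 3)*(c + 4)*(c^3 - 3*c^2 - 10*c) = (c + 2)*(c + 3)*(c + 4)*(c^2 - 5*c) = (c - 5)*(c + 2)*(c + 3)*(c + 4)*(c)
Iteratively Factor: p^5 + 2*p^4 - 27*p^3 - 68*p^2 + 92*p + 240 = (p - 2)*(p^4 + 4*p^3 - 19*p^2 - 106*p - 120) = (p - 2)*(p + 3)*(p^3 + p^2 - 22*p - 40) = (p - 2)*(p + 2)*(p + 3)*(p^2 - p - 20) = (p - 5)*(p - 2)*(p + 2)*(p + 3)*(p + 4)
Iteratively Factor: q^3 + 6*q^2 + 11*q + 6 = (q + 2)*(q^2 + 4*q + 3) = (q + 1)*(q + 2)*(q + 3)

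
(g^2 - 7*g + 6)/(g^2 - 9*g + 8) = (g - 6)/(g - 8)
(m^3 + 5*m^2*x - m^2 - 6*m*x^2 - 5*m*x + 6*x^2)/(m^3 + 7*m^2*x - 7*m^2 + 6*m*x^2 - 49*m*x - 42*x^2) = (m^2 - m*x - m + x)/(m^2 + m*x - 7*m - 7*x)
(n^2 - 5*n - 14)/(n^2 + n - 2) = (n - 7)/(n - 1)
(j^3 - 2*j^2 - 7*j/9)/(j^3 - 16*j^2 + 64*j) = (j^2 - 2*j - 7/9)/(j^2 - 16*j + 64)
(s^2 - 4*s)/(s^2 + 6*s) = (s - 4)/(s + 6)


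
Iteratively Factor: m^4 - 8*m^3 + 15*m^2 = (m - 3)*(m^3 - 5*m^2) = m*(m - 3)*(m^2 - 5*m) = m*(m - 5)*(m - 3)*(m)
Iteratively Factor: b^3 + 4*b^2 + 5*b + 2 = (b + 1)*(b^2 + 3*b + 2) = (b + 1)*(b + 2)*(b + 1)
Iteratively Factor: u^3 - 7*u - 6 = (u - 3)*(u^2 + 3*u + 2) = (u - 3)*(u + 2)*(u + 1)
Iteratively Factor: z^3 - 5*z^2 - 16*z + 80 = (z + 4)*(z^2 - 9*z + 20) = (z - 5)*(z + 4)*(z - 4)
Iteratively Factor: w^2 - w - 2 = (w + 1)*(w - 2)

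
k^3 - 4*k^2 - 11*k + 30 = (k - 5)*(k - 2)*(k + 3)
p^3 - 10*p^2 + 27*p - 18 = (p - 6)*(p - 3)*(p - 1)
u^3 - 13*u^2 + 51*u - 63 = (u - 7)*(u - 3)^2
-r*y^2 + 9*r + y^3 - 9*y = (-r + y)*(y - 3)*(y + 3)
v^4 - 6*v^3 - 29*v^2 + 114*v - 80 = (v - 8)*(v - 2)*(v - 1)*(v + 5)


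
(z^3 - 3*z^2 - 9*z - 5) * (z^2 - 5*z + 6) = z^5 - 8*z^4 + 12*z^3 + 22*z^2 - 29*z - 30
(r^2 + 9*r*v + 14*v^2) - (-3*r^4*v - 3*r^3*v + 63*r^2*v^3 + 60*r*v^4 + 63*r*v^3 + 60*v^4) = 3*r^4*v + 3*r^3*v - 63*r^2*v^3 + r^2 - 60*r*v^4 - 63*r*v^3 + 9*r*v - 60*v^4 + 14*v^2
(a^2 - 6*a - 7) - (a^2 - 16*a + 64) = 10*a - 71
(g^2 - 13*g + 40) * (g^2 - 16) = g^4 - 13*g^3 + 24*g^2 + 208*g - 640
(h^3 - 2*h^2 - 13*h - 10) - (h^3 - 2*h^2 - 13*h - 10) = 0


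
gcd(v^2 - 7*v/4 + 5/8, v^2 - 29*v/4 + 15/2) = v - 5/4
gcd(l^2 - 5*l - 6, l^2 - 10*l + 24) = l - 6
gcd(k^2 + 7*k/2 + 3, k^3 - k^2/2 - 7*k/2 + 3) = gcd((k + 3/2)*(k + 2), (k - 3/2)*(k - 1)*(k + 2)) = k + 2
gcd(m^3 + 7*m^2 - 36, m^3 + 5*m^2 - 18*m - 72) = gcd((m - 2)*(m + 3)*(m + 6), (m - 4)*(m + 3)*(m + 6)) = m^2 + 9*m + 18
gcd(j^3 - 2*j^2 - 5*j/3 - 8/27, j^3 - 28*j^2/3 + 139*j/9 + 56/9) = j^2 - 7*j/3 - 8/9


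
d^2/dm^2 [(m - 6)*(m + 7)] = 2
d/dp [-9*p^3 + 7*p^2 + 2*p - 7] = -27*p^2 + 14*p + 2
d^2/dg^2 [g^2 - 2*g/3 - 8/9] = 2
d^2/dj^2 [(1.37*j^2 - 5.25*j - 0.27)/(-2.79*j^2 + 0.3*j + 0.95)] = (-1.4210854715202e-14*j^4 + 79.4396700000001*j^3 - 9.176868*j^2 + 82.13481*j - 3.98548)/(21.717639*j^6 - 7.00569*j^5 - 21.431385*j^4 + 4.7439*j^3 + 7.297425*j^2 - 0.81225*j - 0.857375)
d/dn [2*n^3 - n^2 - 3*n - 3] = 6*n^2 - 2*n - 3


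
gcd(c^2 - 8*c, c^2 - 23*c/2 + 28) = c - 8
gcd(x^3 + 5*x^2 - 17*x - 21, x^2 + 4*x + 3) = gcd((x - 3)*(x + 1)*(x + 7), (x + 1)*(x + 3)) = x + 1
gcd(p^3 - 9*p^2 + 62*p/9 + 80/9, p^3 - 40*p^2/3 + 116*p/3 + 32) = p^2 - 22*p/3 - 16/3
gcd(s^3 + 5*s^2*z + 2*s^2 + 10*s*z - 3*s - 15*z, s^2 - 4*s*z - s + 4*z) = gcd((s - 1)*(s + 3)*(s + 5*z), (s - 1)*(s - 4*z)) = s - 1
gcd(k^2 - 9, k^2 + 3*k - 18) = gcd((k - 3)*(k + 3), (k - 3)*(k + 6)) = k - 3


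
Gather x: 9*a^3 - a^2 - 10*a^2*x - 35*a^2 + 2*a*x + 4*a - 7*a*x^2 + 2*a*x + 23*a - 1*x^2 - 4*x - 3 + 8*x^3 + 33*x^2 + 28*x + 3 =9*a^3 - 36*a^2 + 27*a + 8*x^3 + x^2*(32 - 7*a) + x*(-10*a^2 + 4*a + 24)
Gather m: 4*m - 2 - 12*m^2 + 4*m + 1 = -12*m^2 + 8*m - 1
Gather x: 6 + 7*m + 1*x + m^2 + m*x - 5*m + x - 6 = m^2 + 2*m + x*(m + 2)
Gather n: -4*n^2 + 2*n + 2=-4*n^2 + 2*n + 2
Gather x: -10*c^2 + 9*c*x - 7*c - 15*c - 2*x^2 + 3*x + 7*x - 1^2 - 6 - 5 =-10*c^2 - 22*c - 2*x^2 + x*(9*c + 10) - 12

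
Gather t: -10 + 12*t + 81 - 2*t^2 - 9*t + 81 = -2*t^2 + 3*t + 152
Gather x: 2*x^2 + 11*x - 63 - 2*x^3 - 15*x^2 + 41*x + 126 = -2*x^3 - 13*x^2 + 52*x + 63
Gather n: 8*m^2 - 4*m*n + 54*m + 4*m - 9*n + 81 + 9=8*m^2 + 58*m + n*(-4*m - 9) + 90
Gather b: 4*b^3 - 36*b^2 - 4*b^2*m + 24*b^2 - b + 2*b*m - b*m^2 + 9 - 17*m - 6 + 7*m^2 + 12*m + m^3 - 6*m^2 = 4*b^3 + b^2*(-4*m - 12) + b*(-m^2 + 2*m - 1) + m^3 + m^2 - 5*m + 3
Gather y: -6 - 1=-7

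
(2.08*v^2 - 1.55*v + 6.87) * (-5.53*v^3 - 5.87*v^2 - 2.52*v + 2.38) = -11.5024*v^5 - 3.6381*v^4 - 34.1342*v^3 - 31.4705*v^2 - 21.0014*v + 16.3506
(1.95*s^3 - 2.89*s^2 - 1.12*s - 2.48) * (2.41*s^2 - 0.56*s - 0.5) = 4.6995*s^5 - 8.0569*s^4 - 2.0558*s^3 - 3.9046*s^2 + 1.9488*s + 1.24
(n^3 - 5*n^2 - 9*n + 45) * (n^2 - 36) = n^5 - 5*n^4 - 45*n^3 + 225*n^2 + 324*n - 1620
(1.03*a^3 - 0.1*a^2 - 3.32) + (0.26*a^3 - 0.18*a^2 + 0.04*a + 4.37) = 1.29*a^3 - 0.28*a^2 + 0.04*a + 1.05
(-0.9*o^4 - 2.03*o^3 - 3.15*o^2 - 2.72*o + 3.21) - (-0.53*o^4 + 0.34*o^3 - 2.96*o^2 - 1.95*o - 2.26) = -0.37*o^4 - 2.37*o^3 - 0.19*o^2 - 0.77*o + 5.47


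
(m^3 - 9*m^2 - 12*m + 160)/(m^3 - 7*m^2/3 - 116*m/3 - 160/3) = 3*(m - 5)/(3*m + 5)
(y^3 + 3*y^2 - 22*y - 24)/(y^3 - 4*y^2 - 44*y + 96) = (y^2 - 3*y - 4)/(y^2 - 10*y + 16)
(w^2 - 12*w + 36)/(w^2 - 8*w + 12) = (w - 6)/(w - 2)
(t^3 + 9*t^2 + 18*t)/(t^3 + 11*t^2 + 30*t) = (t + 3)/(t + 5)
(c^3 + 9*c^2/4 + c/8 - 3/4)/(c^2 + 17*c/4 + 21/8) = (2*c^2 + 3*c - 2)/(2*c + 7)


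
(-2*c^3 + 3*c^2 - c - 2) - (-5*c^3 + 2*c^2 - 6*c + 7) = 3*c^3 + c^2 + 5*c - 9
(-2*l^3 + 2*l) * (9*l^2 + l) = -18*l^5 - 2*l^4 + 18*l^3 + 2*l^2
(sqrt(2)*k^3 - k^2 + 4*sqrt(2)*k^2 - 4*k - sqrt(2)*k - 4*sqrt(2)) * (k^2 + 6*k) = sqrt(2)*k^5 - k^4 + 10*sqrt(2)*k^4 - 10*k^3 + 23*sqrt(2)*k^3 - 24*k^2 - 10*sqrt(2)*k^2 - 24*sqrt(2)*k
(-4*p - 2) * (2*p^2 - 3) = -8*p^3 - 4*p^2 + 12*p + 6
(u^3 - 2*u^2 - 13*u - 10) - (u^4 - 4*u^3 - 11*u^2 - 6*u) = -u^4 + 5*u^3 + 9*u^2 - 7*u - 10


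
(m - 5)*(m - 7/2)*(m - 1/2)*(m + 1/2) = m^4 - 17*m^3/2 + 69*m^2/4 + 17*m/8 - 35/8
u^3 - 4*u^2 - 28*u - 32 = (u - 8)*(u + 2)^2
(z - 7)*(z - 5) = z^2 - 12*z + 35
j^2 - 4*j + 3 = (j - 3)*(j - 1)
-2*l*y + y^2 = y*(-2*l + y)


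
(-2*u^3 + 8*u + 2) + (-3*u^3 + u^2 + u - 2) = -5*u^3 + u^2 + 9*u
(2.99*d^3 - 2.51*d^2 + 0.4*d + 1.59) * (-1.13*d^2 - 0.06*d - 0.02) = -3.3787*d^5 + 2.6569*d^4 - 0.3612*d^3 - 1.7705*d^2 - 0.1034*d - 0.0318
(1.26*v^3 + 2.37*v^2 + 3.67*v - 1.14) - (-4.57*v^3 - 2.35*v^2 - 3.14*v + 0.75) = 5.83*v^3 + 4.72*v^2 + 6.81*v - 1.89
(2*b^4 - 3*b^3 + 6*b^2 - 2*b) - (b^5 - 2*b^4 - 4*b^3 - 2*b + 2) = -b^5 + 4*b^4 + b^3 + 6*b^2 - 2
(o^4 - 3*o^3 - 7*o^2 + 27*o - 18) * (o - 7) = o^5 - 10*o^4 + 14*o^3 + 76*o^2 - 207*o + 126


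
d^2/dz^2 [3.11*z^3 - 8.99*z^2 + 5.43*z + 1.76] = 18.66*z - 17.98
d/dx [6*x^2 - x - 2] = 12*x - 1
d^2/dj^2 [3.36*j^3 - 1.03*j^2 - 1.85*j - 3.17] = 20.16*j - 2.06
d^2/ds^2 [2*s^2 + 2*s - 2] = 4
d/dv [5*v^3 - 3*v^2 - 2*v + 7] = 15*v^2 - 6*v - 2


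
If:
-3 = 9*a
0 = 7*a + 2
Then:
No Solution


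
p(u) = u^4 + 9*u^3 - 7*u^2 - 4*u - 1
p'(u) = 4*u^3 + 27*u^2 - 14*u - 4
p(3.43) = 404.52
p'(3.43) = 427.05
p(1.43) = 9.47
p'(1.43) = 42.89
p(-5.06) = -670.43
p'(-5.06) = 239.92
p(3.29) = 347.73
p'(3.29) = 384.64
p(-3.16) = -242.54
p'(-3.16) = 183.63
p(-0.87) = -8.17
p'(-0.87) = 25.98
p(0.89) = -3.13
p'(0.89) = 7.75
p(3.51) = 439.70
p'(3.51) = 452.48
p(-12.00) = 4223.00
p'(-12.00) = -2860.00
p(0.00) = -1.00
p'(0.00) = -4.00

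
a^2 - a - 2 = (a - 2)*(a + 1)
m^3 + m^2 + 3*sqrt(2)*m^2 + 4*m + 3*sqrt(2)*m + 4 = (m + 1)*(m + sqrt(2))*(m + 2*sqrt(2))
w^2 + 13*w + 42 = (w + 6)*(w + 7)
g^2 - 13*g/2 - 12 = (g - 8)*(g + 3/2)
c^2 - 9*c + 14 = (c - 7)*(c - 2)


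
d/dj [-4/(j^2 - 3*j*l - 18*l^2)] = 4*(2*j - 3*l)/(-j^2 + 3*j*l + 18*l^2)^2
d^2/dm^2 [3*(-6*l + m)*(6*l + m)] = 6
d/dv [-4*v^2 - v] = -8*v - 1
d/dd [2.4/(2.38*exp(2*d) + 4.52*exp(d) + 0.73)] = (-11.424*exp(d) - 10.848)*exp(d)/(2.38*exp(2*d) + 4.52*exp(d) + 0.73)^2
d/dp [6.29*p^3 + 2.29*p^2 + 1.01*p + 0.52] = 18.87*p^2 + 4.58*p + 1.01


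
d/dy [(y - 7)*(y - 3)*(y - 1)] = 3*y^2 - 22*y + 31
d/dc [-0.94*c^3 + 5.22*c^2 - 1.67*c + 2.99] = -2.82*c^2 + 10.44*c - 1.67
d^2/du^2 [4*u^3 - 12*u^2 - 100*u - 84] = 24*u - 24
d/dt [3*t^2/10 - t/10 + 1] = 3*t/5 - 1/10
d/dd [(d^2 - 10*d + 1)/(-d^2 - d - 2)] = (-11*d^2 - 2*d + 21)/(d^4 + 2*d^3 + 5*d^2 + 4*d + 4)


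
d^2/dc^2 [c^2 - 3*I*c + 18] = 2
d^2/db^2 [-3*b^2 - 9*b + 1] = -6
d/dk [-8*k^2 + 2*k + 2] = 2 - 16*k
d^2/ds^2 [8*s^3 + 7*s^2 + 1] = 48*s + 14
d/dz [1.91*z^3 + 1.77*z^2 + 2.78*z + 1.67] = 5.73*z^2 + 3.54*z + 2.78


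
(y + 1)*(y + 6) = y^2 + 7*y + 6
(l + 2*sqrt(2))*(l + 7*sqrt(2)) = l^2 + 9*sqrt(2)*l + 28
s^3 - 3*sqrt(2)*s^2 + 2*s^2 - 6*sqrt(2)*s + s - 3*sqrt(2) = (s + 1)^2*(s - 3*sqrt(2))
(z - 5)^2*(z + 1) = z^3 - 9*z^2 + 15*z + 25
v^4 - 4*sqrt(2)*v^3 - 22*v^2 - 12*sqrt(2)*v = v*(v - 6*sqrt(2))*(v + sqrt(2))^2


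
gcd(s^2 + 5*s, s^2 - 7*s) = s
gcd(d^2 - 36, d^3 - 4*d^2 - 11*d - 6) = d - 6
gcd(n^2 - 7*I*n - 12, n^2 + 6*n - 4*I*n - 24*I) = n - 4*I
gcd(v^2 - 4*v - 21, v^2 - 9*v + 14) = v - 7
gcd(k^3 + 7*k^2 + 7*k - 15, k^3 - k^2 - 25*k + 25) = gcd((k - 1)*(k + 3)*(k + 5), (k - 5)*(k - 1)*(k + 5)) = k^2 + 4*k - 5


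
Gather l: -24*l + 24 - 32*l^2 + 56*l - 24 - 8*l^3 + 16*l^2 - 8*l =-8*l^3 - 16*l^2 + 24*l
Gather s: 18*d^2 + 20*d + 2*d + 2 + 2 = 18*d^2 + 22*d + 4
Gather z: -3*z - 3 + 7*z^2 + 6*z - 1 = 7*z^2 + 3*z - 4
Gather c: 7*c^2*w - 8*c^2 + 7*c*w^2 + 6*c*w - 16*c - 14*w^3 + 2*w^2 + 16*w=c^2*(7*w - 8) + c*(7*w^2 + 6*w - 16) - 14*w^3 + 2*w^2 + 16*w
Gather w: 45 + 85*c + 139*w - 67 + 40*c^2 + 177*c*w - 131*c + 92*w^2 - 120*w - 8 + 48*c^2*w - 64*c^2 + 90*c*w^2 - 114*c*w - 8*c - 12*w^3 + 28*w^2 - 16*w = -24*c^2 - 54*c - 12*w^3 + w^2*(90*c + 120) + w*(48*c^2 + 63*c + 3) - 30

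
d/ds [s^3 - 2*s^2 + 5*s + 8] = 3*s^2 - 4*s + 5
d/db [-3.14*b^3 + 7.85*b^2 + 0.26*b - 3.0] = -9.42*b^2 + 15.7*b + 0.26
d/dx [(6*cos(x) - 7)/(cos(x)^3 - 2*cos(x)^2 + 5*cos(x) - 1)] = 16*(12*cos(x)^3 - 33*cos(x)^2 + 28*cos(x) - 29)*sin(x)/(8*sin(x)^2 + 23*cos(x) + cos(3*x) - 12)^2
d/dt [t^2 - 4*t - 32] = 2*t - 4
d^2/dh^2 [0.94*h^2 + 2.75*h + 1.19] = 1.88000000000000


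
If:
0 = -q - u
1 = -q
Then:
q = -1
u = 1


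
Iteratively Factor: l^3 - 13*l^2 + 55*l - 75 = (l - 5)*(l^2 - 8*l + 15) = (l - 5)*(l - 3)*(l - 5)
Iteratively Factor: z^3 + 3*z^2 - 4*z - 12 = (z + 2)*(z^2 + z - 6) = (z - 2)*(z + 2)*(z + 3)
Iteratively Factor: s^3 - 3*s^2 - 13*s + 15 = (s - 5)*(s^2 + 2*s - 3) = (s - 5)*(s - 1)*(s + 3)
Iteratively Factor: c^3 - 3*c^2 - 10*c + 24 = (c + 3)*(c^2 - 6*c + 8) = (c - 2)*(c + 3)*(c - 4)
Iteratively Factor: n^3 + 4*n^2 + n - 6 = (n + 2)*(n^2 + 2*n - 3) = (n + 2)*(n + 3)*(n - 1)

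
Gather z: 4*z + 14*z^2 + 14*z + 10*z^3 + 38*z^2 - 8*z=10*z^3 + 52*z^2 + 10*z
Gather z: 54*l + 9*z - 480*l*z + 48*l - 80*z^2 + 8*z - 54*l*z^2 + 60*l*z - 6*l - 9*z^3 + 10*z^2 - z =96*l - 9*z^3 + z^2*(-54*l - 70) + z*(16 - 420*l)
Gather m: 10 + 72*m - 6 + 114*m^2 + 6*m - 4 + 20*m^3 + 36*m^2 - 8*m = 20*m^3 + 150*m^2 + 70*m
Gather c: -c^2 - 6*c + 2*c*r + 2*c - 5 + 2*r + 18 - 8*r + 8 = -c^2 + c*(2*r - 4) - 6*r + 21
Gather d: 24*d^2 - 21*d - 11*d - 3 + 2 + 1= 24*d^2 - 32*d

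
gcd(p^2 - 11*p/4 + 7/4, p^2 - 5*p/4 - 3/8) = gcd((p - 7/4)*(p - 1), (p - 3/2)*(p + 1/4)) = 1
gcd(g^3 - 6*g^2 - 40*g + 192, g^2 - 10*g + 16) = g - 8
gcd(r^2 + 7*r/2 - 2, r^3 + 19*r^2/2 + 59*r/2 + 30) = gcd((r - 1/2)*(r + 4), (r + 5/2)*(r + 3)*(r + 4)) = r + 4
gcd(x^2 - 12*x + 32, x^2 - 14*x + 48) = x - 8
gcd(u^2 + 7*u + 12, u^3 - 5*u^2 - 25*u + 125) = 1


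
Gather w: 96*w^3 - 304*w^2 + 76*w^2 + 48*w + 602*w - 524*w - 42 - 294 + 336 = 96*w^3 - 228*w^2 + 126*w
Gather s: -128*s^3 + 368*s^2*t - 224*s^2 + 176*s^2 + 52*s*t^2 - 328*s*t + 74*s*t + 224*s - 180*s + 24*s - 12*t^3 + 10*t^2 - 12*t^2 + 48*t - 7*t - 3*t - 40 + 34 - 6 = -128*s^3 + s^2*(368*t - 48) + s*(52*t^2 - 254*t + 68) - 12*t^3 - 2*t^2 + 38*t - 12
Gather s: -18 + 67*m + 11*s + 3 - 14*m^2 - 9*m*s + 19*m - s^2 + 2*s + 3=-14*m^2 + 86*m - s^2 + s*(13 - 9*m) - 12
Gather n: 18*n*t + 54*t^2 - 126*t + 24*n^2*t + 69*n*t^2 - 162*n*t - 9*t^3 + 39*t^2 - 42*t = 24*n^2*t + n*(69*t^2 - 144*t) - 9*t^3 + 93*t^2 - 168*t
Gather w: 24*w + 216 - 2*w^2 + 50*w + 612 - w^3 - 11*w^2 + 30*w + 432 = -w^3 - 13*w^2 + 104*w + 1260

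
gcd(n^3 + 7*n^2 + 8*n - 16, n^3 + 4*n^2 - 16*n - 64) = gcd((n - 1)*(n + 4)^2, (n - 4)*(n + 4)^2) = n^2 + 8*n + 16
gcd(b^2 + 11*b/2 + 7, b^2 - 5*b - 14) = b + 2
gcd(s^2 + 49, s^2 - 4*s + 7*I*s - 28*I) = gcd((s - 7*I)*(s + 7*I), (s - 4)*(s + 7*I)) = s + 7*I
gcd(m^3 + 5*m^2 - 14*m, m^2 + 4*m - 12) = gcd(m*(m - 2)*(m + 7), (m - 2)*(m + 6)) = m - 2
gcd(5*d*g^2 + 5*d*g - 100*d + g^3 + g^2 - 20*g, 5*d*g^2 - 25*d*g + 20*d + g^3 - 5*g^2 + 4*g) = 5*d*g - 20*d + g^2 - 4*g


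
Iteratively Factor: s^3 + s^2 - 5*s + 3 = (s + 3)*(s^2 - 2*s + 1) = (s - 1)*(s + 3)*(s - 1)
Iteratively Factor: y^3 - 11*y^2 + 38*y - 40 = (y - 4)*(y^2 - 7*y + 10) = (y - 4)*(y - 2)*(y - 5)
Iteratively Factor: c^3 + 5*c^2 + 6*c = (c + 3)*(c^2 + 2*c) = c*(c + 3)*(c + 2)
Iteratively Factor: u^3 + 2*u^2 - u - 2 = (u - 1)*(u^2 + 3*u + 2) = (u - 1)*(u + 2)*(u + 1)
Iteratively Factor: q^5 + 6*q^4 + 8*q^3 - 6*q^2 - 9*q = (q + 3)*(q^4 + 3*q^3 - q^2 - 3*q) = (q + 3)^2*(q^3 - q) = q*(q + 3)^2*(q^2 - 1) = q*(q - 1)*(q + 3)^2*(q + 1)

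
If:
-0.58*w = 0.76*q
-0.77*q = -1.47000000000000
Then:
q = 1.91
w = -2.50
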